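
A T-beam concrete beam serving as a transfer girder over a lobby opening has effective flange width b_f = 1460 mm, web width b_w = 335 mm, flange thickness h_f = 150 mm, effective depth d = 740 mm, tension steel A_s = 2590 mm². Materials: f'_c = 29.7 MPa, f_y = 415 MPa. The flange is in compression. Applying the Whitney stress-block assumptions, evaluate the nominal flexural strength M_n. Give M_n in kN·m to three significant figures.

Tension: T = A_s f_y = 2590 × 415 = 1074850 N.
Try a within the flange: a = T/(0.85 f'_c b_f) = 1074850/(0.85 × 29.7 × 1460) = 29.16 mm.
Since a = 29.16 ≤ h_f = 150 mm, the stress block lies entirely in the flange; analyse as a rectangular beam of width b_f.
M_n = T(d − a/2) = 1074850 × (740 − 14.58) = 779.72 × 10⁶ N·mm.
M_n = 779.72 kN·m.

M_n ≈ 780 kN·m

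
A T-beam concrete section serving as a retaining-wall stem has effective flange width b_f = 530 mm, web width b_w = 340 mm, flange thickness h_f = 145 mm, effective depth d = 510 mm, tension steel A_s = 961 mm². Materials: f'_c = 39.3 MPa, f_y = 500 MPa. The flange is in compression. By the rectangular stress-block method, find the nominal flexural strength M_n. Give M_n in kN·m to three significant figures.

M_n ≈ 239 kN·m

Tension: T = A_s f_y = 961 × 500 = 480500 N.
Try a within the flange: a = T/(0.85 f'_c b_f) = 480500/(0.85 × 39.3 × 530) = 27.14 mm.
Since a = 27.14 ≤ h_f = 145 mm, the stress block lies entirely in the flange; analyse as a rectangular beam of width b_f.
M_n = T(d − a/2) = 480500 × (510 − 13.57) = 238.53 × 10⁶ N·mm.
M_n = 238.53 kN·m.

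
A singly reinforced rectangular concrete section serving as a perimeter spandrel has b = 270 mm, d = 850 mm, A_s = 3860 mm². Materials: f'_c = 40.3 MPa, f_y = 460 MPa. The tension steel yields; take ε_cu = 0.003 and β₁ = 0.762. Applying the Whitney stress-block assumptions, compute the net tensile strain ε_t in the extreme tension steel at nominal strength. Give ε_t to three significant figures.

ε_t ≈ 0.00712

a = A_s f_y/(0.85 f'_c b) = 191.98 mm.
β₁ = 0.762, so c = a/β₁ = 191.98/0.762 = 251.94 mm.
From the linear strain diagram with ε_cu = 0.003: ε_t = 0.003 (d − c)/c = 0.003 × (850 − 251.94)/251.94 = 0.00712.
Since ε_t ≥ 0.005, the section is tension-controlled.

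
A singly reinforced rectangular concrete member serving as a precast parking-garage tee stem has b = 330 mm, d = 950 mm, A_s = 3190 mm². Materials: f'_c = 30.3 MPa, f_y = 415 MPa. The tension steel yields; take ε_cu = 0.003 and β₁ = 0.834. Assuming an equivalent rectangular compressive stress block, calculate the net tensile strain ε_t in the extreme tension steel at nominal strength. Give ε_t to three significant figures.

a = A_s f_y/(0.85 f'_c b) = 155.76 mm.
β₁ = 0.834, so c = a/β₁ = 155.76/0.834 = 186.76 mm.
From the linear strain diagram with ε_cu = 0.003: ε_t = 0.003 (d − c)/c = 0.003 × (950 − 186.76)/186.76 = 0.0123.
Since ε_t ≥ 0.005, the section is tension-controlled.

ε_t ≈ 0.0123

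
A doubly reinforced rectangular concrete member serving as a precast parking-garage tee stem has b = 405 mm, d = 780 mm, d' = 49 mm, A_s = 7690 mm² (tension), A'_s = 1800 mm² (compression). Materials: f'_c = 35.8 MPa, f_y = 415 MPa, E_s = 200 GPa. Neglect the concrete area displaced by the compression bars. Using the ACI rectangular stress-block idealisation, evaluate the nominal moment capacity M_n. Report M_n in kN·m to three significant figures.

M_n ≈ 2210 kN·m

Assume both tension and compression steel yield.
Net tension couple steel: A_s − A'_s = 5890 mm².
a = (A_s − A'_s) f_y / (0.85 f'_c b) = 2444350/(0.85 × 35.8 × 405) = 198.34 mm.
c = a/β₁ = 198.34/0.794 = 249.80 mm; ε'_s = 0.003(c − d')/c = 0.0024 ≥ f_y/E_s = 0.0021, so compression steel does yield.
M_n = (A_s − A'_s) f_y (d − a/2) + A'_s f_y (d − d') = [2444350 × (780 − 99.17) + 747000 × (780 − 49)] × 10⁻⁶ = 1664.19 + 546.06 = 2210.25 kN·m.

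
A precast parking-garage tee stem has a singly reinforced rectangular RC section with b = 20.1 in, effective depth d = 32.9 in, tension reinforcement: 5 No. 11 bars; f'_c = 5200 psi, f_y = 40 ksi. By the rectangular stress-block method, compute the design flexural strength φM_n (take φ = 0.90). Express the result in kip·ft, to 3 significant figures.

φM_n ≈ 729 kip·ft

A_s = 5 × 1.56 = 7.8 in².
T = A_s f_y = 7.8 × 40 = 312 kips.
a = T/(0.85 f'_c b) = 312/(0.85 × 5.2 × 20.1) = 3.512 in.
M_n = T(d − a/2) = 312 × (32.9 − 1.756) = 9716.9 kip·in = 9716.9/12 = 809.74 kip·ft.
φM_n = 0.90 × 809.74 = 728.77 kip·ft.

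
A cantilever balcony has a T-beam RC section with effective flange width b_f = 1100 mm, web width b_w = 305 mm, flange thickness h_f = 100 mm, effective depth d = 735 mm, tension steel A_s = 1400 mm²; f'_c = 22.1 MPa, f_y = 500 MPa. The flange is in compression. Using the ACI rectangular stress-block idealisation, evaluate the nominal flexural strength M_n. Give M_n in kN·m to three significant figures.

M_n ≈ 503 kN·m

Tension: T = A_s f_y = 1400 × 500 = 700000 N.
Try a within the flange: a = T/(0.85 f'_c b_f) = 700000/(0.85 × 22.1 × 1100) = 33.88 mm.
Since a = 33.88 ≤ h_f = 100 mm, the stress block lies entirely in the flange; analyse as a rectangular beam of width b_f.
M_n = T(d − a/2) = 700000 × (735 − 16.94) = 502.64 × 10⁶ N·mm.
M_n = 502.64 kN·m.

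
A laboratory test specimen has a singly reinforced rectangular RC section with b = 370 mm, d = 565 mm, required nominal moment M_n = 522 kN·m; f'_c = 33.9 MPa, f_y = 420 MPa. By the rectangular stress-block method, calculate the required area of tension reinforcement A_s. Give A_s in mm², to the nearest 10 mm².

With M_n = 0.85 f'_c a b (d − a/2), solve the quadratic for a:
a = d − √(d² − 2M_n/(0.85 f'_c b)) = 565 − √(565² − 2 × 522×10⁶/(0.85 × 33.9 × 370)) = 94.57 mm.
A_s = 0.85 f'_c a b / f_y = 0.85 × 33.9 × 94.57 × 370 / 420 = 2400.6 mm².

A_s ≈ 2400 mm²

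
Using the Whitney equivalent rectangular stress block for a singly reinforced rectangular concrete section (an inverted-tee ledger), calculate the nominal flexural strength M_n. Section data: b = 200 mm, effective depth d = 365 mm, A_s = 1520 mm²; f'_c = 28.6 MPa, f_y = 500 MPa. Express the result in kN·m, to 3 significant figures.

M_n ≈ 218 kN·m

T = A_s f_y = 1520 × 500 = 760000 N = 760 kN.
From C = T: a = T/(0.85 f'_c b) = 760000/(0.85 × 28.6 × 200) = 156.31 mm.
M_n = T(d − a/2) = 760 kN × (365 − 78.155) mm = 218.00 kN·m.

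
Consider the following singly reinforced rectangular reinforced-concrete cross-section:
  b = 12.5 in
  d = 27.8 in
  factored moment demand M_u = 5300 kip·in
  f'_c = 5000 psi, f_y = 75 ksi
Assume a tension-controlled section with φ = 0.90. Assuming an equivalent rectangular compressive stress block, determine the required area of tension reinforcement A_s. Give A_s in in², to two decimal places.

M_n = M_u/φ = 5300/0.90 = 5888.89 kip·in.
From M_n = 0.85 f'_c a b (d − a/2):
a = d − √(d² − 2M_n/(0.85 f'_c b)) = 27.8 − √(27.8² − 2 × 5888.89/(0.85 × 5 × 12.5)) = 4.324 in.
A_s = 0.85 f'_c a b / f_y = 0.85 × 5 × 4.324 × 12.5 / 75 = 3.063 in².

A_s ≈ 3.06 in²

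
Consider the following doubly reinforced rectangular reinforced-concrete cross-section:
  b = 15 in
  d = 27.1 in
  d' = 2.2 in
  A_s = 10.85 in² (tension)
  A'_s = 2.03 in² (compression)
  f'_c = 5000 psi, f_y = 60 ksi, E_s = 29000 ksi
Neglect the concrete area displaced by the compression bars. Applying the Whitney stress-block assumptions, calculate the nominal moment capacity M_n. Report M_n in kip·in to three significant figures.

Assume both steels yield.
a = (A_s − A'_s) f_y/(0.85 f'_c b) = (10.85 − 2.03) × 60/(0.85 × 5 × 15) = 8.301 in.
c = a/β₁ = 8.301/0.8 = 10.376 in; ε'_s = 0.003(c − d')/c = 0.0024 ≥ ε_y = 0.0021, so the compression steel yields.
M_n = (A_s − A'_s) f_y (d − a/2) + A'_s f_y (d − d') = 529.2 × (27.1 − 4.1505) + 121.8 × (27.1 − 2.2) = 12144.9 + 3032.8 = 15177.7 kip·in.

M_n ≈ 15200 kip·in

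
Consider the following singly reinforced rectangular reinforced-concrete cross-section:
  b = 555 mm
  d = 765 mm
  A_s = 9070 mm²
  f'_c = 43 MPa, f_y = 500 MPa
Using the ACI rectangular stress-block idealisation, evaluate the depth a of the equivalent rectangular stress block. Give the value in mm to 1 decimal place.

a ≈ 223.6 mm

T = A_s f_y = 9070 × 500 = 4535000 N = 4535 kN.
Setting C = 0.85 f'_c a b equal to T: a = 4535000/(0.85 × 43 × 555) = 223.6 mm.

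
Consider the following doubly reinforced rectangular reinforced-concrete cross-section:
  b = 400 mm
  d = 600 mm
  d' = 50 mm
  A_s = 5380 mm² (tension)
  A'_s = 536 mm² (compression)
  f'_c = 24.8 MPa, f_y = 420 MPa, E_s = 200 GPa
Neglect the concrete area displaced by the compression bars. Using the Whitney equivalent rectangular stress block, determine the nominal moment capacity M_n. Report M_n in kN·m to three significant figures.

M_n ≈ 1100 kN·m

Assume both tension and compression steel yield.
Net tension couple steel: A_s − A'_s = 4844 mm².
a = (A_s − A'_s) f_y / (0.85 f'_c b) = 2034480/(0.85 × 24.8 × 400) = 241.28 mm.
c = a/β₁ = 241.28/0.85 = 283.86 mm; ε'_s = 0.003(c − d')/c = 0.0025 ≥ f_y/E_s = 0.0021, so compression steel does yield.
M_n = (A_s − A'_s) f_y (d − a/2) + A'_s f_y (d − d') = [2034480 × (600 − 120.64) + 225120 × (600 − 50)] × 10⁻⁶ = 975.25 + 123.82 = 1099.07 kN·m.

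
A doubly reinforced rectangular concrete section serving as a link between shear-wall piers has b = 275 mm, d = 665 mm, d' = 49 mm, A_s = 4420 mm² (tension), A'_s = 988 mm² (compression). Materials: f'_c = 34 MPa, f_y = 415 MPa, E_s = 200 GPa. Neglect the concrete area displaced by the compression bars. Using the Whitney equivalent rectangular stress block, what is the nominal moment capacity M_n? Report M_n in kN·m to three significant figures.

M_n ≈ 1070 kN·m

Assume both tension and compression steel yield.
Net tension couple steel: A_s − A'_s = 3432 mm².
a = (A_s − A'_s) f_y / (0.85 f'_c b) = 1424280/(0.85 × 34 × 275) = 179.21 mm.
c = a/β₁ = 179.21/0.807 = 222.07 mm; ε'_s = 0.003(c − d')/c = 0.0023 ≥ f_y/E_s = 0.0021, so compression steel does yield.
M_n = (A_s − A'_s) f_y (d − a/2) + A'_s f_y (d − d') = [1424280 × (665 − 89.605) + 410020 × (665 − 49)] × 10⁻⁶ = 819.52 + 252.57 = 1072.09 kN·m.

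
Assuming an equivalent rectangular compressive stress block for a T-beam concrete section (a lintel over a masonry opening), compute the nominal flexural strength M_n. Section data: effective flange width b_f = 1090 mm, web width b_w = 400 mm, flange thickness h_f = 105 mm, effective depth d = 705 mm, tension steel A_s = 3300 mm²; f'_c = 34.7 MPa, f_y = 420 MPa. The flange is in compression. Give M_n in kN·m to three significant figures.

M_n ≈ 947 kN·m

Tension: T = A_s f_y = 3300 × 420 = 1386000 N.
Try a within the flange: a = T/(0.85 f'_c b_f) = 1386000/(0.85 × 34.7 × 1090) = 43.11 mm.
Since a = 43.11 ≤ h_f = 105 mm, the stress block lies entirely in the flange; analyse as a rectangular beam of width b_f.
M_n = T(d − a/2) = 1386000 × (705 − 21.555) = 947.25 × 10⁶ N·mm.
M_n = 947.25 kN·m.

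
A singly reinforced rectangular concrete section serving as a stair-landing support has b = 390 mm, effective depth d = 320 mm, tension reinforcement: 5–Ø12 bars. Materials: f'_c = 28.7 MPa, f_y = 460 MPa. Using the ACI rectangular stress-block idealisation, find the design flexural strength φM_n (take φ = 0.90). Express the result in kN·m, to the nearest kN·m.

A_s = 5 × 113 = 565 mm².
T = A_s f_y = 565 × 460 = 259900 N = 259.9 kN.
From C = T: a = T/(0.85 f'_c b) = 259900/(0.85 × 28.7 × 390) = 27.32 mm.
M_n = T(d − a/2) = 259.9 kN × (320 − 13.66) mm = 79.62 kN·m.
φM_n = 0.90 × 79.62 = 71.66 kN·m.

φM_n ≈ 72 kN·m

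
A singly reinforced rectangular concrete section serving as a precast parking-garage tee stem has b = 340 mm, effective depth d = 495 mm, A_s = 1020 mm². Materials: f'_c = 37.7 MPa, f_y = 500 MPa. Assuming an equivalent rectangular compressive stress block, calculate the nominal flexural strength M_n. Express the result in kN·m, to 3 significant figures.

T = A_s f_y = 1020 × 500 = 510000 N = 510 kN.
From C = T: a = T/(0.85 f'_c b) = 510000/(0.85 × 37.7 × 340) = 46.81 mm.
M_n = T(d − a/2) = 510 kN × (495 − 23.405) mm = 240.51 kN·m.

M_n ≈ 241 kN·m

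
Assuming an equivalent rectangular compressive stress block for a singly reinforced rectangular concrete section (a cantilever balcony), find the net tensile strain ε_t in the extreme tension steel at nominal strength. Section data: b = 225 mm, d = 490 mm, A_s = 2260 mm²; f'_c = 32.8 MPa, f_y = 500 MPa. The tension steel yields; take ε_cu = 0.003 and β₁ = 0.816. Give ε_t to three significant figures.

a = A_s f_y/(0.85 f'_c b) = 180.14 mm.
β₁ = 0.816, so c = a/β₁ = 180.14/0.816 = 220.76 mm.
From the linear strain diagram with ε_cu = 0.003: ε_t = 0.003 (d − c)/c = 0.003 × (490 − 220.76)/220.76 = 0.00366.
ε_t < 0.004 — the section is over-reinforced for flexure under ACI limits.

ε_t ≈ 0.00366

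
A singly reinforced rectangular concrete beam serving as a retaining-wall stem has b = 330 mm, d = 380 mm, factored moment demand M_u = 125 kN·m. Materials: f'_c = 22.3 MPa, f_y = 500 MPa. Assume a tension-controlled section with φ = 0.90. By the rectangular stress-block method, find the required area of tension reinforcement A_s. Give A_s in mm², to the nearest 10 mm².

A_s ≈ 800 mm²

M_n = M_u/φ = 125/0.90 = 138.889 kN·m.
With M_n = 0.85 f'_c a b (d − a/2), solve the quadratic for a:
a = d − √(d² − 2M_n/(0.85 f'_c b)) = 380 − √(380² − 2 × 138.889×10⁶/(0.85 × 22.3 × 330)) = 63.78 mm.
A_s = 0.85 f'_c a b / f_y = 0.85 × 22.3 × 63.78 × 330 / 500 = 797.9 mm².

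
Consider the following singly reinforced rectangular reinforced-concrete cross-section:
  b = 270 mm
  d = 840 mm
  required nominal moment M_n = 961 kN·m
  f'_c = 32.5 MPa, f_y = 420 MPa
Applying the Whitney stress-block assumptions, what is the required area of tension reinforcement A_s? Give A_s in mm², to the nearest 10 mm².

With M_n = 0.85 f'_c a b (d − a/2), solve the quadratic for a:
a = d − √(d² − 2M_n/(0.85 f'_c b)) = 840 − √(840² − 2 × 961×10⁶/(0.85 × 32.5 × 270)) = 170.73 mm.
A_s = 0.85 f'_c a b / f_y = 0.85 × 32.5 × 170.73 × 270 / 420 = 3032.0 mm².

A_s ≈ 3030 mm²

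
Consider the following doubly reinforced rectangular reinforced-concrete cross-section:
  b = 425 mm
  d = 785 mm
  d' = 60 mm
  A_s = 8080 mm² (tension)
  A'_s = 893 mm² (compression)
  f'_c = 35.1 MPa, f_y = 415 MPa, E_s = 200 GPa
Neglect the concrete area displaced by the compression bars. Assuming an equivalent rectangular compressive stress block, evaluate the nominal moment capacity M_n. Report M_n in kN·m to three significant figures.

Assume both tension and compression steel yield.
Net tension couple steel: A_s − A'_s = 7187 mm².
a = (A_s − A'_s) f_y / (0.85 f'_c b) = 2982605/(0.85 × 35.1 × 425) = 235.22 mm.
c = a/β₁ = 235.22/0.799 = 294.39 mm; ε'_s = 0.003(c − d')/c = 0.0024 ≥ f_y/E_s = 0.0021, so compression steel does yield.
M_n = (A_s − A'_s) f_y (d − a/2) + A'_s f_y (d − d') = [2982605 × (785 − 117.61) + 370595 × (785 − 60)] × 10⁻⁶ = 1990.56 + 268.68 = 2259.24 kN·m.

M_n ≈ 2260 kN·m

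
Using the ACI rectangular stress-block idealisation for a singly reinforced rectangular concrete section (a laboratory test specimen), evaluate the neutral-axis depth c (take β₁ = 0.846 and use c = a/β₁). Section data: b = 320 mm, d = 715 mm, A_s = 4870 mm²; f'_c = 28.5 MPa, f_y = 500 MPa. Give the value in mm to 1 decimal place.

c ≈ 371.3 mm

T = A_s f_y = 4870 × 500 = 2435000 N = 2435 kN.
Setting C = 0.85 f'_c a b equal to T: a = 2435000/(0.85 × 28.5 × 320) = 314.112 mm.
With β₁ = 0.846, c = a/β₁ = 314.112/0.846 = 371.3 mm.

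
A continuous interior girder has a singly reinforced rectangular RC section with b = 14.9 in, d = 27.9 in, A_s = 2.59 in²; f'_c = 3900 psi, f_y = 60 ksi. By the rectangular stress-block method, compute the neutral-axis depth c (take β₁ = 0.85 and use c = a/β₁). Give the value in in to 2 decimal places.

T = A_s f_y = 2.59 × 60 = 155.4 kips.
a = T/(0.85 f'_c b) = 155.4/(0.85 × 3.9 × 14.9) = 3.1462 in.
With β₁ = 0.85, c = a/β₁ = 3.1462/0.85 = 3.70 in.

c ≈ 3.70 in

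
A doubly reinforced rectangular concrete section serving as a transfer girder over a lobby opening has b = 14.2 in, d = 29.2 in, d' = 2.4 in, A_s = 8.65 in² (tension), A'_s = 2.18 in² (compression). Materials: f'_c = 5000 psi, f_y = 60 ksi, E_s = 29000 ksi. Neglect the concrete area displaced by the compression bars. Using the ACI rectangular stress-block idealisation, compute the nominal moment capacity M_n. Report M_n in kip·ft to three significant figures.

M_n ≈ 1130 kip·ft

Assume both steels yield.
a = (A_s − A'_s) f_y/(0.85 f'_c b) = (8.65 − 2.18) × 60/(0.85 × 5 × 14.2) = 6.432 in.
c = a/β₁ = 6.432/0.8 = 8.040 in; ε'_s = 0.003(c − d')/c = 0.0021 ≥ ε_y = 0.0021, so the compression steel yields.
M_n = (A_s − A'_s) f_y (d − a/2) + A'_s f_y (d − d') = 388.2 × (29.2 − 3.216) + 130.8 × (29.2 − 2.4) = 10087.0 + 3505.4 = 13592.4 kip·in = 13592.4/12 = 1132.70 kip·ft.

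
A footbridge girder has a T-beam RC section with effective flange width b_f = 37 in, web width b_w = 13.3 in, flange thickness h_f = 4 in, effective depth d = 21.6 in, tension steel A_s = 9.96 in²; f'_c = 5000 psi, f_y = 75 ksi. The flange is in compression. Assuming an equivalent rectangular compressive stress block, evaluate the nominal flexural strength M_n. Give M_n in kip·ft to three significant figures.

M_n ≈ 1190 kip·ft

Tension: T = A_s f_y = 9.96 × 75 = 747 kips.
Try a within the flange: a = T/(0.85 f'_c b_f) = 747/(0.85 × 5 × 37) = 4.750 in.
a = 4.750 > h_f = 4 in: the block extends into the web. Split into flange-overhang and web parts.
C_f = 0.85 f'_c (b_f − b_w) h_f = 0.85 × 5 × (37 − 13.3) × 4 = 402.9 kips.
Remaining web compression depth: a_w = (T − C_f)/(0.85 f'_c b_w) = (747 − 402.9)/(0.85 × 5 × 13.3) = 6.088 in.
M_n = C_f(d − h_f/2) + (T − C_f)(d − a_w/2) = 402.9 × (21.6 − 2) + 344.1 × (21.6 − 3.044) = 7896.8 + 6385.1 = 14281.9 kip·in.
M_n = 14281.9/12 = 1190.16 kip·ft.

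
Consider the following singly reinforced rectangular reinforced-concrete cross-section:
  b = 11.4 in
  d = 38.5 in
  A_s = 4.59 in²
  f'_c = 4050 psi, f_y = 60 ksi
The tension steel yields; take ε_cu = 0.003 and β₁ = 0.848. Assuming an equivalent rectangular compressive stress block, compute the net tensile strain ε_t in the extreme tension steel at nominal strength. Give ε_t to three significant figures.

ε_t ≈ 0.0110

a = A_s f_y/(0.85 f'_c b) = 7.018 in.
β₁ = 0.848, so c = a/β₁ = 7.018/0.848 = 8.276 in.
From the linear strain diagram with ε_cu = 0.003: ε_t = 0.003 (d − c)/c = 0.003 × (38.5 − 8.276)/8.276 = 0.0110.
Since ε_t ≥ 0.005, the section is tension-controlled.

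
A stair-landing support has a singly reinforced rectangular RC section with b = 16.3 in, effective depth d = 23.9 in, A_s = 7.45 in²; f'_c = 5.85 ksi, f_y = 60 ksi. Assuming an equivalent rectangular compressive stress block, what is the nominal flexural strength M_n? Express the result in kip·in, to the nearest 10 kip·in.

M_n ≈ 9450 kip·in

T = A_s f_y = 7.45 × 60 = 447 kips.
a = T/(0.85 f'_c b) = 447/(0.85 × 5.85 × 16.3) = 5.515 in.
M_n = T(d − a/2) = 447 × (23.9 − 2.7575) = 9450.7 kip·in.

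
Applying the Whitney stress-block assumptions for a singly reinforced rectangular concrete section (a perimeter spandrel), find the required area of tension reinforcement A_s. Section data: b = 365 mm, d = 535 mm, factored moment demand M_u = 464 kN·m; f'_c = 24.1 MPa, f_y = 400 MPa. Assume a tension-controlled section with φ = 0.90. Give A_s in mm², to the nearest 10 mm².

M_n = M_u/φ = 464/0.90 = 515.556 kN·m.
With M_n = 0.85 f'_c a b (d − a/2), solve the quadratic for a:
a = d − √(d² − 2M_n/(0.85 f'_c b)) = 535 − √(535² − 2 × 515.556×10⁶/(0.85 × 24.1 × 365)) = 149.88 mm.
A_s = 0.85 f'_c a b / f_y = 0.85 × 24.1 × 149.88 × 365 / 400 = 2801.6 mm².

A_s ≈ 2800 mm²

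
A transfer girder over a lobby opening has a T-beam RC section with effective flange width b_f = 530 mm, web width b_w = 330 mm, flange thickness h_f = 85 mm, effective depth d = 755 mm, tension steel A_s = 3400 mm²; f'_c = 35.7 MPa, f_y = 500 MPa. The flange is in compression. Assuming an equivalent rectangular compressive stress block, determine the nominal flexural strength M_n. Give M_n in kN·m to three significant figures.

Tension: T = A_s f_y = 3400 × 500 = 1700000 N.
Try a within the flange: a = T/(0.85 f'_c b_f) = 1700000/(0.85 × 35.7 × 530) = 105.70 mm.
a = 105.70 > h_f = 85 mm: the block extends into the web. Split into flange-overhang and web parts.
C_f = 0.85 f'_c (b_f − b_w) h_f = 0.85 × 35.7 × (530 − 330) × 85 = 515865 N.
Remaining web compression depth: a_w = (T − C_f)/(0.85 f'_c b_w) = (1700000 − 515865)/(0.85 × 35.7 × 330) = 118.25 mm.
M_n = C_f(d − h_f/2) + (T − C_f)(d − a_w/2) = 515865 × (755 − 42.5) + 1184135 × (755 − 59.125) = 367.55 + 824.01 = 1191.56 × 10⁶ N·mm.
M_n = 1191.56 kN·m.

M_n ≈ 1190 kN·m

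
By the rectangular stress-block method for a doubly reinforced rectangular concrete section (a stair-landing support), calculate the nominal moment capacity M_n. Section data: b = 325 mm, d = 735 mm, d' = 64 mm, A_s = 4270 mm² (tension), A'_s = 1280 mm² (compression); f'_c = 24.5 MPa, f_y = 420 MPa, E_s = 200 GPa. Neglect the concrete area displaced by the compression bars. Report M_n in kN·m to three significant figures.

Assume both tension and compression steel yield.
Net tension couple steel: A_s − A'_s = 2990 mm².
a = (A_s − A'_s) f_y / (0.85 f'_c b) = 1255800/(0.85 × 24.5 × 325) = 185.55 mm.
c = a/β₁ = 185.55/0.85 = 218.29 mm; ε'_s = 0.003(c − d')/c = 0.0021 ≥ f_y/E_s = 0.0021, so compression steel does yield.
M_n = (A_s − A'_s) f_y (d − a/2) + A'_s f_y (d − d') = [1255800 × (735 − 92.775) + 537600 × (735 − 64)] × 10⁻⁶ = 806.51 + 360.73 = 1167.24 kN·m.

M_n ≈ 1170 kN·m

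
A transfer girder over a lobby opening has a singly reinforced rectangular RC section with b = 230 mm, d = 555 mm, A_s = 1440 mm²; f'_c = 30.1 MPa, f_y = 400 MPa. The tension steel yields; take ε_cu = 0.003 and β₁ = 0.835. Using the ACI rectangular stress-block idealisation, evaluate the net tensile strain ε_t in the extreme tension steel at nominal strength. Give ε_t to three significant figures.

ε_t ≈ 0.0112

a = A_s f_y/(0.85 f'_c b) = 97.88 mm.
β₁ = 0.835, so c = a/β₁ = 97.88/0.835 = 117.22 mm.
From the linear strain diagram with ε_cu = 0.003: ε_t = 0.003 (d − c)/c = 0.003 × (555 − 117.22)/117.22 = 0.0112.
Since ε_t ≥ 0.005, the section is tension-controlled.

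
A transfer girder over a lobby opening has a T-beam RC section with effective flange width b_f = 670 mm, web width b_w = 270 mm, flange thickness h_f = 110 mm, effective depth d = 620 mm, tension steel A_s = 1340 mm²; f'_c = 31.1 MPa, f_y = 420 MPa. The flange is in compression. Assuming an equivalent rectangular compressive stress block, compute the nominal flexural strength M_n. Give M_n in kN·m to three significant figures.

Tension: T = A_s f_y = 1340 × 420 = 562800 N.
Try a within the flange: a = T/(0.85 f'_c b_f) = 562800/(0.85 × 31.1 × 670) = 31.78 mm.
Since a = 31.78 ≤ h_f = 110 mm, the stress block lies entirely in the flange; analyse as a rectangular beam of width b_f.
M_n = T(d − a/2) = 562800 × (620 − 15.89) = 339.99 × 10⁶ N·mm.
M_n = 339.99 kN·m.

M_n ≈ 340 kN·m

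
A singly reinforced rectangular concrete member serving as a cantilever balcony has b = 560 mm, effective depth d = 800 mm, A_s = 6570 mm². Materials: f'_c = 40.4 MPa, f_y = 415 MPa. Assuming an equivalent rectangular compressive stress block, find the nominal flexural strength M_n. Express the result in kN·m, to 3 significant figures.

T = A_s f_y = 6570 × 415 = 2726550 N = 2726.55 kN.
From C = T: a = T/(0.85 f'_c b) = 2726550/(0.85 × 40.4 × 560) = 141.78 mm.
M_n = T(d − a/2) = 2726.55 kN × (800 − 70.89) mm = 1987.95 kN·m.

M_n ≈ 1990 kN·m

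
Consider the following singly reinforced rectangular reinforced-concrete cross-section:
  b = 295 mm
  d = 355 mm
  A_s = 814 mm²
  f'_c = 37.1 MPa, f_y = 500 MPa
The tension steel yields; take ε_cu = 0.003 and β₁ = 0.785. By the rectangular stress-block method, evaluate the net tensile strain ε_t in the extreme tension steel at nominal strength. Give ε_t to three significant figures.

a = A_s f_y/(0.85 f'_c b) = 43.75 mm.
β₁ = 0.785, so c = a/β₁ = 43.75/0.785 = 55.73 mm.
From the linear strain diagram with ε_cu = 0.003: ε_t = 0.003 (d − c)/c = 0.003 × (355 − 55.73)/55.73 = 0.0161.
Since ε_t ≥ 0.005, the section is tension-controlled.

ε_t ≈ 0.0161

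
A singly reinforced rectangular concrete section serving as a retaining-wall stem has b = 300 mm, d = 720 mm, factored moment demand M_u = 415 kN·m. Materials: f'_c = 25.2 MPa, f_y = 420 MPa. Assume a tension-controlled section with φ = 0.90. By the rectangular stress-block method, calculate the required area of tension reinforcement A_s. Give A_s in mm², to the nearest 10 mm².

A_s ≈ 1650 mm²

M_n = M_u/φ = 415/0.90 = 461.111 kN·m.
With M_n = 0.85 f'_c a b (d − a/2), solve the quadratic for a:
a = d − √(d² − 2M_n/(0.85 f'_c b)) = 720 − √(720² − 2 × 461.111×10⁶/(0.85 × 25.2 × 300)) = 107.72 mm.
A_s = 0.85 f'_c a b / f_y = 0.85 × 25.2 × 107.72 × 300 / 420 = 1648.1 mm².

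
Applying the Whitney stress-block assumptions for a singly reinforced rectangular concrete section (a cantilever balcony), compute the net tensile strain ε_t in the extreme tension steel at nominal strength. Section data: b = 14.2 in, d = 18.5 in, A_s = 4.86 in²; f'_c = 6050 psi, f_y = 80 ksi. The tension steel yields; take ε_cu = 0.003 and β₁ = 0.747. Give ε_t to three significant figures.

a = A_s f_y/(0.85 f'_c b) = 5.324 in.
β₁ = 0.747, so c = a/β₁ = 5.324/0.747 = 7.127 in.
From the linear strain diagram with ε_cu = 0.003: ε_t = 0.003 (d − c)/c = 0.003 × (18.5 − 7.127)/7.127 = 0.00479.
ε_t is between 0.004 and 0.005 — transition zone.

ε_t ≈ 0.00479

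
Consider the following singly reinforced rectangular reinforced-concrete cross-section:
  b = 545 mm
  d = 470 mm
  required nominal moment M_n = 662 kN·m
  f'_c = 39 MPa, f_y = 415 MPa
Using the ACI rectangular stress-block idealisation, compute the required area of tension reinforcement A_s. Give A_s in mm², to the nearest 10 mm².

With M_n = 0.85 f'_c a b (d − a/2), solve the quadratic for a:
a = d − √(d² − 2M_n/(0.85 f'_c b)) = 470 − √(470² − 2 × 662×10⁶/(0.85 × 39 × 545)) = 85.79 mm.
A_s = 0.85 f'_c a b / f_y = 0.85 × 39 × 85.79 × 545 / 415 = 3734.8 mm².

A_s ≈ 3730 mm²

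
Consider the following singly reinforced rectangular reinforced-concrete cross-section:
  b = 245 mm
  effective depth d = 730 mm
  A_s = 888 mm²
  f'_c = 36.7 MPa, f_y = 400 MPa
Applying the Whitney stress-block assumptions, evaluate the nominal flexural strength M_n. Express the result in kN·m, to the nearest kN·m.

T = A_s f_y = 888 × 400 = 355200 N = 355.2 kN.
From C = T: a = T/(0.85 f'_c b) = 355200/(0.85 × 36.7 × 245) = 46.48 mm.
M_n = T(d − a/2) = 355.2 kN × (730 − 23.24) mm = 251.04 kN·m.

M_n ≈ 251 kN·m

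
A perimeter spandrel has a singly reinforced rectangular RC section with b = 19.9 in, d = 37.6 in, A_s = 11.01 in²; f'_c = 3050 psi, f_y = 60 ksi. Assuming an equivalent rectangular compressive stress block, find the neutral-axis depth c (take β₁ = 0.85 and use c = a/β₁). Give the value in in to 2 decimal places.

c ≈ 15.06 in

T = A_s f_y = 11.01 × 60 = 660.6 kips.
a = T/(0.85 f'_c b) = 660.6/(0.85 × 3.05 × 19.9) = 12.8046 in.
With β₁ = 0.85, c = a/β₁ = 12.8046/0.85 = 15.06 in.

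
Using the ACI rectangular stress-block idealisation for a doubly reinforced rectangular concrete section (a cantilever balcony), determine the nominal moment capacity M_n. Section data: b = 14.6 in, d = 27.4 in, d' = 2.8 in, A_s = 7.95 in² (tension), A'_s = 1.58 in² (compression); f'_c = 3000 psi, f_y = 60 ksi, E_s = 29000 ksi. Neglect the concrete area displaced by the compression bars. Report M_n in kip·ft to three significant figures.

Assume both steels yield.
a = (A_s − A'_s) f_y/(0.85 f'_c b) = (7.95 − 1.58) × 60/(0.85 × 3 × 14.6) = 10.266 in.
c = a/β₁ = 10.266/0.85 = 12.078 in; ε'_s = 0.003(c − d')/c = 0.0023 ≥ ε_y = 0.0021, so the compression steel yields.
M_n = (A_s − A'_s) f_y (d − a/2) + A'_s f_y (d − d') = 382.2 × (27.4 − 5.133) + 94.8 × (27.4 − 2.8) = 8510.4 + 2332.1 = 10842.5 kip·in = 10842.5/12 = 903.54 kip·ft.

M_n ≈ 904 kip·ft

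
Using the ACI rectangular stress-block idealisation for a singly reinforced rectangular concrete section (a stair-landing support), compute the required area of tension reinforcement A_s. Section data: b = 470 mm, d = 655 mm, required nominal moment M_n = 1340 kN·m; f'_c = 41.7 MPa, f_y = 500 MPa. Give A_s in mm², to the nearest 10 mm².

With M_n = 0.85 f'_c a b (d − a/2), solve the quadratic for a:
a = d − √(d² − 2M_n/(0.85 f'_c b)) = 655 − √(655² − 2 × 1340×10⁶/(0.85 × 41.7 × 470)) = 137.17 mm.
A_s = 0.85 f'_c a b / f_y = 0.85 × 41.7 × 137.17 × 470 / 500 = 4570.3 mm².

A_s ≈ 4570 mm²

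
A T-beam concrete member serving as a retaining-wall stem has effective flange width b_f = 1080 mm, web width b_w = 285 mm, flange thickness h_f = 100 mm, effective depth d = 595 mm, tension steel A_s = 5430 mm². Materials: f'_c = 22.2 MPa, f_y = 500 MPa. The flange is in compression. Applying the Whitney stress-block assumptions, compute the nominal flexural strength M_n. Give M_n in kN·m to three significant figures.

M_n ≈ 1400 kN·m

Tension: T = A_s f_y = 5430 × 500 = 2715000 N.
Try a within the flange: a = T/(0.85 f'_c b_f) = 2715000/(0.85 × 22.2 × 1080) = 133.22 mm.
a = 133.22 > h_f = 100 mm: the block extends into the web. Split into flange-overhang and web parts.
C_f = 0.85 f'_c (b_f − b_w) h_f = 0.85 × 22.2 × (1080 − 285) × 100 = 1500165 N.
Remaining web compression depth: a_w = (T − C_f)/(0.85 f'_c b_w) = (2715000 − 1500165)/(0.85 × 22.2 × 285) = 225.89 mm.
M_n = C_f(d − h_f/2) + (T − C_f)(d − a_w/2) = 1500165 × (595 − 50) + 1214835 × (595 − 112.945) = 817.59 + 585.62 = 1403.21 × 10⁶ N·mm.
M_n = 1403.21 kN·m.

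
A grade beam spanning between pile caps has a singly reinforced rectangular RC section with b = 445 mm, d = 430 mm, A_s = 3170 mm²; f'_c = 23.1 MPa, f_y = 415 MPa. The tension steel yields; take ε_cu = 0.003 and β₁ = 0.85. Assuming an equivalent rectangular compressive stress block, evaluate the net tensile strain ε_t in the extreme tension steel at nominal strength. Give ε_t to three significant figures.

ε_t ≈ 0.00428

a = A_s f_y/(0.85 f'_c b) = 150.56 mm.
β₁ = 0.85, so c = a/β₁ = 150.56/0.85 = 177.13 mm.
From the linear strain diagram with ε_cu = 0.003: ε_t = 0.003 (d − c)/c = 0.003 × (430 − 177.13)/177.13 = 0.00428.
ε_t is between 0.004 and 0.005 — transition zone.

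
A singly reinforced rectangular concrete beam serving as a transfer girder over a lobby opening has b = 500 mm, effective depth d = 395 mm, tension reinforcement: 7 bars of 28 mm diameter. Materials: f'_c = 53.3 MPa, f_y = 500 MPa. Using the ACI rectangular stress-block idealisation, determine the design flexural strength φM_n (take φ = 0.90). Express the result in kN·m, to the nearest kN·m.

φM_n ≈ 674 kN·m

A_s = 7 × 616 = 4312 mm².
T = A_s f_y = 4312 × 500 = 2156000 N = 2156 kN.
From C = T: a = T/(0.85 f'_c b) = 2156000/(0.85 × 53.3 × 500) = 95.18 mm.
M_n = T(d − a/2) = 2156 kN × (395 − 47.59) mm = 749.02 kN·m.
φM_n = 0.90 × 749.02 = 674.12 kN·m.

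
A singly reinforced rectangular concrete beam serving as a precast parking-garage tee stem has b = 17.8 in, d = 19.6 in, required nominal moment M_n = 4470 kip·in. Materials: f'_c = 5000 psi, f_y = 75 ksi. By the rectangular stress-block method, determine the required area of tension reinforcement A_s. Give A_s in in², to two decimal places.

From M_n = 0.85 f'_c a b (d − a/2):
a = d − √(d² − 2M_n/(0.85 f'_c b)) = 19.6 − √(19.6² − 2 × 4470/(0.85 × 5 × 17.8)) = 3.291 in.
A_s = 0.85 f'_c a b / f_y = 0.85 × 5 × 3.291 × 17.8 / 75 = 3.320 in².

A_s ≈ 3.32 in²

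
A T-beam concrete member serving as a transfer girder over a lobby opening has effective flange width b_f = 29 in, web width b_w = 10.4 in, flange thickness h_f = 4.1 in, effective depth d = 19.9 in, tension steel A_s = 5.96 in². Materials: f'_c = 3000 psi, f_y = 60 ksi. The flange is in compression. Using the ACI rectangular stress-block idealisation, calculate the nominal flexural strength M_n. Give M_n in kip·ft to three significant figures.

Tension: T = A_s f_y = 5.96 × 60 = 357.6 kips.
Try a within the flange: a = T/(0.85 f'_c b_f) = 357.6/(0.85 × 3 × 29) = 4.836 in.
a = 4.836 > h_f = 4.1 in: the block extends into the web. Split into flange-overhang and web parts.
C_f = 0.85 f'_c (b_f − b_w) h_f = 0.85 × 3 × (29 − 10.4) × 4.1 = 194.5 kips.
Remaining web compression depth: a_w = (T − C_f)/(0.85 f'_c b_w) = (357.6 − 194.5)/(0.85 × 3 × 10.4) = 6.150 in.
M_n = C_f(d − h_f/2) + (T − C_f)(d − a_w/2) = 194.5 × (19.9 − 2.05) + 163.1 × (19.9 − 3.075) = 3471.8 + 2744.2 = 6216.0 kip·in.
M_n = 6216.0/12 = 518.00 kip·ft.

M_n ≈ 518 kip·ft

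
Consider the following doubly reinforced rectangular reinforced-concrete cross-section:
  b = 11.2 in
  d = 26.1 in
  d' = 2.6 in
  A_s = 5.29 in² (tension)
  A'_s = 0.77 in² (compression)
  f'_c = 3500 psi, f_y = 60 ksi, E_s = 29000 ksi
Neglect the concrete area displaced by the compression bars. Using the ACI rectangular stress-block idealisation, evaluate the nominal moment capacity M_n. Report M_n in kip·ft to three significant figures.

Assume both steels yield.
a = (A_s − A'_s) f_y/(0.85 f'_c b) = (5.29 − 0.77) × 60/(0.85 × 3.5 × 11.2) = 8.139 in.
c = a/β₁ = 8.139/0.85 = 9.575 in; ε'_s = 0.003(c − d')/c = 0.0022 ≥ ε_y = 0.0021, so the compression steel yields.
M_n = (A_s − A'_s) f_y (d − a/2) + A'_s f_y (d − d') = 271.2 × (26.1 − 4.0695) + 46.2 × (26.1 − 2.6) = 5974.7 + 1085.7 = 7060.4 kip·in = 7060.4/12 = 588.37 kip·ft.

M_n ≈ 588 kip·ft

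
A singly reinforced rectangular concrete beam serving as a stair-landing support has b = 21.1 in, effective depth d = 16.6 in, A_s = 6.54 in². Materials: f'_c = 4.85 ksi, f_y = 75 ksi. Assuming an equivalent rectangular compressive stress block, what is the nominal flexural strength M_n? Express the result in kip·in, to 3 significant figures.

M_n ≈ 6760 kip·in

T = A_s f_y = 6.54 × 75 = 490.5 kips.
a = T/(0.85 f'_c b) = 490.5/(0.85 × 4.85 × 21.1) = 5.639 in.
M_n = T(d − a/2) = 490.5 × (16.6 − 2.8195) = 6759.3 kip·in.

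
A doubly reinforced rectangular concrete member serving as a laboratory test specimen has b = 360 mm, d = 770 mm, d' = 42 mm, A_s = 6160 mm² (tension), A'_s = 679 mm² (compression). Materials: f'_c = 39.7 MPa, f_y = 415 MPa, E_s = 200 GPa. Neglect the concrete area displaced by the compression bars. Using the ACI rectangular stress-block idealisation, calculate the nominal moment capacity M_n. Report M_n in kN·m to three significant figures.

M_n ≈ 1740 kN·m

Assume both tension and compression steel yield.
Net tension couple steel: A_s − A'_s = 5481 mm².
a = (A_s − A'_s) f_y / (0.85 f'_c b) = 2274615/(0.85 × 39.7 × 360) = 187.24 mm.
c = a/β₁ = 187.24/0.766 = 244.44 mm; ε'_s = 0.003(c − d')/c = 0.0025 ≥ f_y/E_s = 0.0021, so compression steel does yield.
M_n = (A_s − A'_s) f_y (d − a/2) + A'_s f_y (d − d') = [2274615 × (770 − 93.62) + 281785 × (770 − 42)] × 10⁻⁶ = 1538.50 + 205.14 = 1743.64 kN·m.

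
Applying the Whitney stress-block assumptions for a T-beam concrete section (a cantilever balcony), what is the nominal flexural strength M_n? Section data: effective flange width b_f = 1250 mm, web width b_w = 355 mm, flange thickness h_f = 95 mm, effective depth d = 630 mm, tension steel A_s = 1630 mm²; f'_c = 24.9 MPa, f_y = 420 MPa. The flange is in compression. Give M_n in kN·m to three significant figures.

Tension: T = A_s f_y = 1630 × 420 = 684600 N.
Try a within the flange: a = T/(0.85 f'_c b_f) = 684600/(0.85 × 24.9 × 1250) = 25.88 mm.
Since a = 25.88 ≤ h_f = 95 mm, the stress block lies entirely in the flange; analyse as a rectangular beam of width b_f.
M_n = T(d − a/2) = 684600 × (630 − 12.94) = 422.44 × 10⁶ N·mm.
M_n = 422.44 kN·m.

M_n ≈ 422 kN·m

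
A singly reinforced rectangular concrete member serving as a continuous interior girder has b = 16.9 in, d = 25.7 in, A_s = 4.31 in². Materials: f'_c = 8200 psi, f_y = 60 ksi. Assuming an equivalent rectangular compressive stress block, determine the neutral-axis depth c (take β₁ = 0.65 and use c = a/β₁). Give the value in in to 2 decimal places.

T = A_s f_y = 4.31 × 60 = 258.6 kips.
a = T/(0.85 f'_c b) = 258.6/(0.85 × 8.2 × 16.9) = 2.1954 in.
With β₁ = 0.65, c = a/β₁ = 2.1954/0.65 = 3.38 in.

c ≈ 3.38 in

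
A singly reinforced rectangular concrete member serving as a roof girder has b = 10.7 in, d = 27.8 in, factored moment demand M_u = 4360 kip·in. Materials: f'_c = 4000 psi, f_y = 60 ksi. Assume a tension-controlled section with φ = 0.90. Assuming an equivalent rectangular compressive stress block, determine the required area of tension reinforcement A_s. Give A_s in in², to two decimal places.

M_n = M_u/φ = 4360/0.90 = 4844.44 kip·in.
From M_n = 0.85 f'_c a b (d − a/2):
a = d − √(d² − 2M_n/(0.85 f'_c b)) = 27.8 − √(27.8² − 2 × 4844.44/(0.85 × 4 × 10.7)) = 5.294 in.
A_s = 0.85 f'_c a b / f_y = 0.85 × 4 × 5.294 × 10.7 / 60 = 3.210 in².

A_s ≈ 3.21 in²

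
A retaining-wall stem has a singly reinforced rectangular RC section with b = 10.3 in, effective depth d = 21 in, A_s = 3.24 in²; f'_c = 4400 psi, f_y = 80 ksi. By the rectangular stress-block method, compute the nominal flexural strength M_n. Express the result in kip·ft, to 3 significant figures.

T = A_s f_y = 3.24 × 80 = 259.2 kips.
a = T/(0.85 f'_c b) = 259.2/(0.85 × 4.4 × 10.3) = 6.729 in.
M_n = T(d − a/2) = 259.2 × (21 − 3.3645) = 4571.1 kip·in = 4571.1/12 = 380.93 kip·ft.

M_n ≈ 381 kip·ft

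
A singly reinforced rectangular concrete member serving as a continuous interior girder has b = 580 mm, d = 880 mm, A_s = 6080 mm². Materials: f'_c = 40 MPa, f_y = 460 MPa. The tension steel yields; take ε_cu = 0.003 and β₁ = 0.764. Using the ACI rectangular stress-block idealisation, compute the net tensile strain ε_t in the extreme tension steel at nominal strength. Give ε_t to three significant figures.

ε_t ≈ 0.0112

a = A_s f_y/(0.85 f'_c b) = 141.83 mm.
β₁ = 0.764, so c = a/β₁ = 141.83/0.764 = 185.64 mm.
From the linear strain diagram with ε_cu = 0.003: ε_t = 0.003 (d − c)/c = 0.003 × (880 − 185.64)/185.64 = 0.0112.
Since ε_t ≥ 0.005, the section is tension-controlled.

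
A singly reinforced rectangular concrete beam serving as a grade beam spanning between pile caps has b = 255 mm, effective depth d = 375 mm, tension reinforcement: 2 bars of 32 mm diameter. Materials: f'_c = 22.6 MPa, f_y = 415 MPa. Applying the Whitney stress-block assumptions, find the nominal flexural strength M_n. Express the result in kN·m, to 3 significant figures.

A_s = 2 × 804 = 1608 mm².
T = A_s f_y = 1608 × 415 = 667320 N = 667.32 kN.
From C = T: a = T/(0.85 f'_c b) = 667320/(0.85 × 22.6 × 255) = 136.23 mm.
M_n = T(d − a/2) = 667.32 kN × (375 − 68.115) mm = 204.79 kN·m.

M_n ≈ 205 kN·m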